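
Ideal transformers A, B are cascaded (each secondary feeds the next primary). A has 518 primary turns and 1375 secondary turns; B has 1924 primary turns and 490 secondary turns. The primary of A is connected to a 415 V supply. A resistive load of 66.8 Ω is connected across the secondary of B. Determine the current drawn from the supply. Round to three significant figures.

After A: V = 415.00 × 1375/518 = 1101.6 V.
After B: V = 1101.6 × 490/1924 = 280.55 V.
I_load = 280.55/66.8 = 4.1999 A, so P_out = 280.55 × 4.1999 = 1178.3 W.
All ideal ⇒ P_in = P_out, so I_supply = 1178.3/415 = 2.84 A.

I_supply ≈ 2.84 A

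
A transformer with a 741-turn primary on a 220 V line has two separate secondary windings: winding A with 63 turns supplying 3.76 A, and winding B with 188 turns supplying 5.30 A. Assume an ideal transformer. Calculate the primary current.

V_A = 220 × 63/741 = 18.704 V; V_B = 220 × 188/741 = 55.816 V.
P_out = V_A I_A + V_B I_B = 18.704×3.76 + 55.816×5.30 = 70.329 + 295.83 = 366.16 W.
Ideal ⇒ P_in = P_out, so I_p = P_out/V_p = 366.16/220 = 1.66 A.

I_p ≈ 1.66 A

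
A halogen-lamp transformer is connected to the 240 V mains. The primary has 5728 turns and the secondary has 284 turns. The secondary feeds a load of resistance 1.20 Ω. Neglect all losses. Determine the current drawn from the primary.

I_p ≈ 0.492 A

V_s = V_p × N_s/N_p = 240 × 284/5728 = 11.899 V.
I_s = V_s/R = 11.899/1.20 = 9.9162 A.
For an ideal transformer I_p N_p = I_s N_s, so I_p = 9.9162 × 284/5728 = 0.492 A.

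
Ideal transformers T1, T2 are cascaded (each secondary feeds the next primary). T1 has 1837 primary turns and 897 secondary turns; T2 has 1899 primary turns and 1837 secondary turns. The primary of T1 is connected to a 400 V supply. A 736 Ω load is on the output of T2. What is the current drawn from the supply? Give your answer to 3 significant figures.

Secondary of T1: V = 400.00 × 897/1837 = 195.32 V.
Secondary of T2: V = 195.32 × 1837/1899 = 188.94 V.
I_load = 188.94/736 = 0.25671 A, so P_out = 188.94 × 0.25671 = 48.504 W.
All ideal ⇒ P_in = P_out, so I_supply = 48.504/400 = 0.121 A.

I_supply ≈ 0.121 A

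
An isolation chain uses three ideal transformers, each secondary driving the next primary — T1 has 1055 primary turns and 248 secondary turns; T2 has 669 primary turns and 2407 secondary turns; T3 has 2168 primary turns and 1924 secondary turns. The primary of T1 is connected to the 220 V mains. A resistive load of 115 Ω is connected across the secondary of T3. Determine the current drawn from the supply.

I_supply ≈ 1.08 A

After T1: V = 220.00 × 248/1055 = 51.716 V.
After T2: V = 51.716 × 2407/669 = 186.07 V.
After T3: V = 186.07 × 1924/2168 = 165.13 V.
I_load = 165.13/115 = 1.4359 A, so P_out = 165.13 × 1.4359 = 237.10 W.
All ideal ⇒ P_in = P_out, so I_supply = 237.10/220 = 1.08 A.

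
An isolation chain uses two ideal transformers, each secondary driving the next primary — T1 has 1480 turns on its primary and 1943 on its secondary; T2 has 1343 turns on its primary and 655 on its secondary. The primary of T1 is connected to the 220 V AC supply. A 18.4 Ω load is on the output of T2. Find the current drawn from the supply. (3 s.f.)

I_supply ≈ 4.90 A

Secondary of T1: V = 220.00 × 1943/1480 = 288.82 V.
Secondary of T2: V = 288.82 × 655/1343 = 140.86 V.
I_load = 140.86/18.4 = 7.6556 A, so P_out = 140.86 × 7.6556 = 1078.4 W.
All ideal ⇒ P_in = P_out, so I_supply = 1078.4/220 = 4.90 A.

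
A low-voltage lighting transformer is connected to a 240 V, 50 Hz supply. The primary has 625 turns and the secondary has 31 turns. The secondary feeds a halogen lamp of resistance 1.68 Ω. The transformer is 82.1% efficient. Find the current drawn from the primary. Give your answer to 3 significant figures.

V_s = 240 × 31/625 = 11.904 V.
I_s = V_s/R = 11.904/1.68 = 7.0857 A.
P_out = V_s I_s = 11.904 × 7.0857 = 84.348 W.
P_in = P_out/η = 84.348/0.821 = 102.74 W.
I_p = P_in/V_p = 102.74/240 = 0.428 A.

I_p ≈ 0.428 A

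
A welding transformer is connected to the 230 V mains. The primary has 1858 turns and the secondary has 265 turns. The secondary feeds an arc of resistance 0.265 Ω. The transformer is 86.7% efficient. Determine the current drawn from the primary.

I_p ≈ 20.4 A

V_s = 230 × 265/1858 = 32.804 V.
I_s = V_s/R = 32.804/0.265 = 123.79 A.
P_out = V_s I_s = 32.804 × 123.79 = 4060.8 W.
P_in = P_out/η = 4060.8/0.867 = 4683.7 W.
I_p = P_in/V_p = 4683.7/230 = 20.4 A.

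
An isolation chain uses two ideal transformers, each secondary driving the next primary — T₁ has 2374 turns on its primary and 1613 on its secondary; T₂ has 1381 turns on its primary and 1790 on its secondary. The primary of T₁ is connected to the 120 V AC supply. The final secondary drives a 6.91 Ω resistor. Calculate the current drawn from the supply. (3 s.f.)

I_supply ≈ 13.5 A

After T₁: V = 120.00 × 1613/2374 = 81.533 V.
After T₂: V = 81.533 × 1790/1381 = 105.68 V.
I_load = 105.68/6.91 = 15.294 A, so P_out = 105.68 × 15.294 = 1616.3 W.
All ideal ⇒ P_in = P_out, so I_supply = 1616.3/120 = 13.5 A.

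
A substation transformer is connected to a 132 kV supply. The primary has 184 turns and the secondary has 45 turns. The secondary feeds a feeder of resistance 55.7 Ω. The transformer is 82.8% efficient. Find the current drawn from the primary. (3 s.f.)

I_p ≈ 171 A

V_s = 132000 × 45/184 = 32283 V.
I_s = V_s/R = 32283/55.7 = 579.58 A.
P_out = V_s I_s = 32283 × 579.58 = 1.8710×10^7 W.
P_in = P_out/η = 1.8710×10^7/0.828 = 2.2597×10^7 W.
I_p = P_in/V_p = 2.2597×10^7/132000 = 171 A.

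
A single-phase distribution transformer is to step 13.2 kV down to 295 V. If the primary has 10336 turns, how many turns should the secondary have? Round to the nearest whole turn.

N_s = 231 turns

N_s/N_p = V_s/V_p, so N_s = 10336 × 295/13200 = 231.0 ≈ 231 turns.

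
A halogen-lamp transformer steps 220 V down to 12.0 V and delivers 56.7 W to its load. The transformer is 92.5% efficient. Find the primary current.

I_p ≈ 0.279 A

P_in = P_out/η = 56.7/0.925 = 61.297 W.
I_p = P_in/V_p = 61.297/220 = 0.279 A.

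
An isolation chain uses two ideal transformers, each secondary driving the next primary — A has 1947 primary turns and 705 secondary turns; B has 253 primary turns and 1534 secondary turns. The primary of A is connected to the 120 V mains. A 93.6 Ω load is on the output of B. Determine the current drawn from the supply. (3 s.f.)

Secondary of A: V = 120.00 × 705/1947 = 43.451 V.
Secondary of B: V = 43.451 × 1534/253 = 263.46 V.
I_load = 263.46/93.6 = 2.8147 A, so P_out = 263.46 × 2.8147 = 741.55 W.
All ideal ⇒ P_in = P_out, so I_supply = 741.55/120 = 6.18 A.

I_supply ≈ 6.18 A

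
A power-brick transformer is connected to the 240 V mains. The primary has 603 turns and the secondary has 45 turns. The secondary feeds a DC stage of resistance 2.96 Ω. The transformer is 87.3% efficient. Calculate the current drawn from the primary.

V_s = 240 × 45/603 = 17.910 V.
I_s = V_s/R = 17.910/2.96 = 6.0508 A.
P_out = V_s I_s = 17.910 × 6.0508 = 108.37 W.
P_in = P_out/η = 108.37/0.873 = 124.14 W.
I_p = P_in/V_p = 124.14/240 = 0.517 A.

I_p ≈ 0.517 A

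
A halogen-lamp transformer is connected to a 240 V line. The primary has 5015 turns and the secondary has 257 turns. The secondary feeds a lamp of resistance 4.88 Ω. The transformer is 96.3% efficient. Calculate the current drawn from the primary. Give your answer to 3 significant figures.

V_s = 240 × 257/5015 = 12.299 V.
I_s = V_s/R = 12.299/4.88 = 2.5203 A.
P_out = V_s I_s = 12.299 × 2.5203 = 30.998 W.
P_in = P_out/η = 30.998/0.963 = 32.189 W.
I_p = P_in/V_p = 32.189/240 = 0.134 A.

I_p ≈ 0.134 A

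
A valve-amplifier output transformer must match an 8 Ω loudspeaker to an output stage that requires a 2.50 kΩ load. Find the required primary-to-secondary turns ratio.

N_p/N_s ≈ 17.7

Z_p/Z_s = (N_p/N_s)², so N_p/N_s = √(2500/8) = √312 = 17.7.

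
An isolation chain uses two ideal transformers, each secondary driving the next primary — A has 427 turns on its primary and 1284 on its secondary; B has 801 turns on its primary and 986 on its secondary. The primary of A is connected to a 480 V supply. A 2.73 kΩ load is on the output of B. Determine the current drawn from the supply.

I_supply ≈ 2.41 A

After A: V = 480.00 × 1284/427 = 1443.4 V.
After B: V = 1443.4 × 986/801 = 1776.7 V.
I_load = 1776.7/2730 = 0.65082 A, so P_out = 1776.7 × 0.65082 = 1156.3 W.
All ideal ⇒ P_in = P_out, so I_supply = 1156.3/480 = 2.41 A.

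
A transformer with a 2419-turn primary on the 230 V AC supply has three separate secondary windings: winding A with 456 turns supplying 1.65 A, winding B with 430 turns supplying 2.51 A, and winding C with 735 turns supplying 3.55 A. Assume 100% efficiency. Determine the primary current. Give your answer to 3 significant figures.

V_A = 230 × 456/2419 = 43.357 V; V_B = 230 × 430/2419 = 40.885 V; V_C = 230 × 735/2419 = 69.884 V.
P_out = V_A I_A + V_B I_B + V_C I_C = 43.357×1.65 + 40.885×2.51 + 69.884×3.55 = 71.539 + 102.62 + 248.09 = 422.25 W.
Ideal ⇒ P_in = P_out, so I_p = P_out/V_p = 422.25/230 = 1.84 A.

I_p ≈ 1.84 A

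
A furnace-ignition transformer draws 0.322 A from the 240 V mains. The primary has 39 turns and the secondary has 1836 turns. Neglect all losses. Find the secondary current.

I_s ≈ 0.00684 A

I_s/I_p = N_p/N_s, so I_s = 0.322 × 39/1836 = 0.00684 A.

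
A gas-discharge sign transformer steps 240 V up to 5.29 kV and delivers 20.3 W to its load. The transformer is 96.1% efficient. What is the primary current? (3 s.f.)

P_in = P_out/η = 20.3/0.961 = 21.124 W.
I_p = P_in/V_p = 21.124/240 = 0.0880 A.

I_p ≈ 0.0880 A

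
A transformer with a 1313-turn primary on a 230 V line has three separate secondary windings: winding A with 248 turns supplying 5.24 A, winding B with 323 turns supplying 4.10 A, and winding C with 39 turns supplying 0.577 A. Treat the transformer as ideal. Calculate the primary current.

V_A = 230 × 248/1313 = 43.442 V; V_B = 230 × 323/1313 = 56.580 V; V_C = 230 × 39/1313 = 6.8317 V.
P_out = V_A I_A + V_B I_B + V_C I_C = 43.442×5.24 + 56.580×4.10 + 6.8317×0.577 = 227.64 + 231.98 + 3.9419 = 463.56 W.
Ideal ⇒ P_in = P_out, so I_p = P_out/V_p = 463.56/230 = 2.02 A.

I_p ≈ 2.02 A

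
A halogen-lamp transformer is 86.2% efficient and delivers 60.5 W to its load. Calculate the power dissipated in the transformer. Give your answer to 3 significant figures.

P_in = P_out/η = 60.5/0.862 = 70.1856 W.
P_loss = P_in − P_out = 70.1856 − 60.5 = 9.69 W.

P_loss ≈ 9.69 W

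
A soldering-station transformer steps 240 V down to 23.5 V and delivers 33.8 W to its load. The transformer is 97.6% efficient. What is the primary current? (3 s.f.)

P_in = P_out/η = 33.8/0.976 = 34.631 W.
I_p = P_in/V_p = 34.631/240 = 0.144 A.

I_p ≈ 0.144 A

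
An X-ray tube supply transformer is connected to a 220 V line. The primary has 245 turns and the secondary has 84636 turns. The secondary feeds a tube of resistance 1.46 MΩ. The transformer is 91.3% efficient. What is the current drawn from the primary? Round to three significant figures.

V_s = 220 × 84636/245 = 76000 V.
I_s = V_s/R = 76000/(1.46×10^6) = 0.052055 A.
P_out = V_s I_s = 76000 × 0.052055 = 3956.1 W.
P_in = P_out/η = 3956.1/0.913 = 4333.1 W.
I_p = P_in/V_p = 4333.1/220 = 19.7 A.

I_p ≈ 19.7 A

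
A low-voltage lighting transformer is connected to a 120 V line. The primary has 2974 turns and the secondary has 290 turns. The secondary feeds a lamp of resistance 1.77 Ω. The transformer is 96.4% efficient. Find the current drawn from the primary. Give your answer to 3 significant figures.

V_s = 120 × 290/2974 = 11.701 V.
I_s = V_s/R = 11.701/1.77 = 6.6110 A.
P_out = V_s I_s = 11.701 × 6.6110 = 77.358 W.
P_in = P_out/η = 77.358/0.964 = 80.247 W.
I_p = P_in/V_p = 80.247/120 = 0.669 A.

I_p ≈ 0.669 A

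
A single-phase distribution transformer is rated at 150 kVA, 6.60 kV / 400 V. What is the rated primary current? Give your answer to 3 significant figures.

I_p ≈ 22.7 A

I_p = S/V_p = 150000/6600 = 22.7 A.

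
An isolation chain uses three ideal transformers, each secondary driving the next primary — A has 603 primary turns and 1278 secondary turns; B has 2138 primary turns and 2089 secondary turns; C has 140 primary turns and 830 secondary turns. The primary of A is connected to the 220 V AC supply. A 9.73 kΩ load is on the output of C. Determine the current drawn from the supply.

After A: V = 220.00 × 1278/603 = 466.27 V.
After B: V = 466.27 × 2089/2138 = 455.58 V.
After C: V = 455.58 × 830/140 = 2701.0 V.
I_load = 2701.0/9730 = 0.27759 A, so P_out = 2701.0 × 0.27759 = 749.76 W.
All ideal ⇒ P_in = P_out, so I_supply = 749.76/220 = 3.41 A.

I_supply ≈ 3.41 A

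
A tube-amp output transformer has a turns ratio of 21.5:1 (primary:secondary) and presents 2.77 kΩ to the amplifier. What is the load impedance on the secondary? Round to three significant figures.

Z_s = Z_p/(N_p/N_s)² = 2770/21.5² = 5.99 Ω.

Z_s ≈ 5.99 Ω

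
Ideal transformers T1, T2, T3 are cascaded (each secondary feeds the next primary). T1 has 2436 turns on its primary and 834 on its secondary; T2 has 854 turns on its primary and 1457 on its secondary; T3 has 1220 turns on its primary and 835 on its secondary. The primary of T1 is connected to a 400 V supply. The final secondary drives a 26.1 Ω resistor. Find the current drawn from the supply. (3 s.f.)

I_supply ≈ 2.45 A

After T1: V = 400.00 × 834/2436 = 136.95 V.
After T2: V = 136.95 × 1457/854 = 233.64 V.
After T3: V = 233.64 × 835/1220 = 159.91 V.
I_load = 159.91/26.1 = 6.1268 A, so P_out = 159.91 × 6.1268 = 979.75 W.
All ideal ⇒ P_in = P_out, so I_supply = 979.75/400 = 2.45 A.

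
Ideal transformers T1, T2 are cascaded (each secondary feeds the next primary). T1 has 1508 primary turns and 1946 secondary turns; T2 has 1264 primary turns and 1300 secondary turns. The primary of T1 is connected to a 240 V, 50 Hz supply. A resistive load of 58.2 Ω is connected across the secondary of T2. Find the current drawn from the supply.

I_supply ≈ 7.26 A

After T1: V = 240.00 × 1946/1508 = 309.71 V.
After T2: V = 309.71 × 1300/1264 = 318.53 V.
I_load = 318.53/58.2 = 5.4730 A, so P_out = 318.53 × 5.4730 = 1743.3 W.
All ideal ⇒ P_in = P_out, so I_supply = 1743.3/240 = 7.26 A.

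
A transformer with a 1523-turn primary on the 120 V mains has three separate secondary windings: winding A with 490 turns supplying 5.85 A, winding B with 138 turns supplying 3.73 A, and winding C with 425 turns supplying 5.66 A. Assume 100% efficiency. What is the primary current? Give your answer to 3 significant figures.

I_p ≈ 3.80 A

V_A = 120 × 490/1523 = 38.608 V; V_B = 120 × 138/1523 = 10.873 V; V_C = 120 × 425/1523 = 33.487 V.
P_out = V_A I_A + V_B I_B + V_C I_C = 38.608×5.85 + 10.873×3.73 + 33.487×5.66 = 225.86 + 40.557 + 189.53 = 455.95 W.
Ideal ⇒ P_in = P_out, so I_p = P_out/V_p = 455.95/120 = 3.80 A.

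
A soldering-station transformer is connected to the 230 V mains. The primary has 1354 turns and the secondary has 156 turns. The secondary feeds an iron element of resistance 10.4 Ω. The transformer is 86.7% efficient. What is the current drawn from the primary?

I_p ≈ 0.339 A

V_s = 230 × 156/1354 = 26.499 V.
I_s = V_s/R = 26.499/10.4 = 2.5480 A.
P_out = V_s I_s = 26.499 × 2.5480 = 67.520 W.
P_in = P_out/η = 67.520/0.867 = 77.878 W.
I_p = P_in/V_p = 77.878/230 = 0.339 A.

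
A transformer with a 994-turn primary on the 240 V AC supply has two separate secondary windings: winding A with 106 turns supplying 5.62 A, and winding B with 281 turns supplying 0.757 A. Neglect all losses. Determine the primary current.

I_p ≈ 0.813 A

V_A = 240 × 106/994 = 25.594 V; V_B = 240 × 281/994 = 67.847 V.
P_out = V_A I_A + V_B I_B = 25.594×5.62 + 67.847×0.757 = 143.84 + 51.360 = 195.20 W.
Ideal ⇒ P_in = P_out, so I_p = P_out/V_p = 195.20/240 = 0.813 A.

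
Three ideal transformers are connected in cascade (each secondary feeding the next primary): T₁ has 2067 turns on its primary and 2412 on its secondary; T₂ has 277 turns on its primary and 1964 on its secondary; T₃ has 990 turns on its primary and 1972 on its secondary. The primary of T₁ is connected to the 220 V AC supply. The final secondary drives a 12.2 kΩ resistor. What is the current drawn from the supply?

After T₁: V = 220.00 × 2412/2067 = 256.72 V.
After T₂: V = 256.72 × 1964/277 = 1820.2 V.
After T₃: V = 1820.2 × 1972/990 = 3625.7 V.
I_load = 3625.7/12200 = 0.29719 A, so P_out = 3625.7 × 0.29719 = 1077.5 W.
All ideal ⇒ P_in = P_out, so I_supply = 1077.5/220 = 4.90 A.

I_supply ≈ 4.90 A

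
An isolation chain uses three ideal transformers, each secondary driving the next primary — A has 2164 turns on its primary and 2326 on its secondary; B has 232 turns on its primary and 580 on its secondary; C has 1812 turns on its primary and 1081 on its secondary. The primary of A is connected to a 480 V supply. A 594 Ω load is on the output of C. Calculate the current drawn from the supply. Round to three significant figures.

After A: V = 480.00 × 2326/2164 = 515.93 V.
After B: V = 515.93 × 580/232 = 1289.8 V.
After C: V = 1289.8 × 1081/1812 = 769.49 V.
I_load = 769.49/594 = 1.2954 A, so P_out = 769.49 × 1.2954 = 996.82 W.
All ideal ⇒ P_in = P_out, so I_supply = 996.82/480 = 2.08 A.

I_supply ≈ 2.08 A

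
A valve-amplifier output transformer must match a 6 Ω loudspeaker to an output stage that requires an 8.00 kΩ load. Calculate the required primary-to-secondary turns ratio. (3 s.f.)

N_p/N_s ≈ 36.5

Z_p/Z_s = (N_p/N_s)², so N_p/N_s = √(8000/6) = √1330 = 36.5.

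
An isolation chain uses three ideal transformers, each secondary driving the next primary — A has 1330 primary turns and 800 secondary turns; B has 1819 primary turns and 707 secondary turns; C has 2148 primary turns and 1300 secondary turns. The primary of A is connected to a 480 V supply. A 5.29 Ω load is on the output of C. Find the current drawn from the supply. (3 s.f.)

Secondary of A: V = 480.00 × 800/1330 = 288.72 V.
Secondary of B: V = 288.72 × 707/1819 = 112.22 V.
Secondary of C: V = 112.22 × 1300/2148 = 67.917 V.
I_load = 67.917/5.29 = 12.839 A, so P_out = 67.917 × 12.839 = 871.96 W.
All ideal ⇒ P_in = P_out, so I_supply = 871.96/480 = 1.82 A.

I_supply ≈ 1.82 A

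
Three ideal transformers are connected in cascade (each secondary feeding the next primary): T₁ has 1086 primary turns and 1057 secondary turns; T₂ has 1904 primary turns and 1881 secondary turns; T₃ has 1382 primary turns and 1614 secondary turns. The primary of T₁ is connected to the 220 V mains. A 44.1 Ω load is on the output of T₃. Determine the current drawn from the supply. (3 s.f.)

After T₁: V = 220.00 × 1057/1086 = 214.13 V.
After T₂: V = 214.13 × 1881/1904 = 211.54 V.
After T₃: V = 211.54 × 1614/1382 = 247.05 V.
I_load = 247.05/44.1 = 5.6020 A, so P_out = 247.05 × 5.6020 = 1384.0 W.
All ideal ⇒ P_in = P_out, so I_supply = 1384.0/220 = 6.29 A.

I_supply ≈ 6.29 A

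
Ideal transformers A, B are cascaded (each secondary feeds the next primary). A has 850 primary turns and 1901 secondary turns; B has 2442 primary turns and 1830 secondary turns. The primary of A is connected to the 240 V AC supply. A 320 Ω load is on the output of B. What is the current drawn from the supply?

I_supply ≈ 2.11 A

Secondary of A: V = 240.00 × 1901/850 = 536.75 V.
Secondary of B: V = 536.75 × 1830/2442 = 402.24 V.
I_load = 402.24/320 = 1.2570 A, so P_out = 402.24 × 1.2570 = 505.60 W.
All ideal ⇒ P_in = P_out, so I_supply = 505.60/240 = 2.11 A.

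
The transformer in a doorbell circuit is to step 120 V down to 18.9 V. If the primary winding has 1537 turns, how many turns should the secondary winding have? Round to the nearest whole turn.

N_s = 242 turns

N_s/N_p = V_s/V_p, so N_s = 1537 × 18.9/120 = 242.1 ≈ 242 turns.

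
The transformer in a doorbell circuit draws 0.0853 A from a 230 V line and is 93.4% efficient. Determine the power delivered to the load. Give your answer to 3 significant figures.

P_in = V_p I_p = 230 × 0.0853 = 19.619 W.
P_out = η P_in = 0.934 × 19.619 = 18.3 W.

P_out ≈ 18.3 W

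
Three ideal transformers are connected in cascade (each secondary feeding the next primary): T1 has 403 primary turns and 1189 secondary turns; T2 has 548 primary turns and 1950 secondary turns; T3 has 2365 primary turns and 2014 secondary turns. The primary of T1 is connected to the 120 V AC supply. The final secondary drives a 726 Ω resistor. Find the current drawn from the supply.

After T1: V = 120.00 × 1189/403 = 354.04 V.
After T2: V = 354.04 × 1950/548 = 1259.8 V.
After T3: V = 1259.8 × 2014/2365 = 1072.9 V.
I_load = 1072.9/726 = 1.4778 A, so P_out = 1072.9 × 1.4778 = 1585.4 W.
All ideal ⇒ P_in = P_out, so I_supply = 1585.4/120 = 13.2 A.

I_supply ≈ 13.2 A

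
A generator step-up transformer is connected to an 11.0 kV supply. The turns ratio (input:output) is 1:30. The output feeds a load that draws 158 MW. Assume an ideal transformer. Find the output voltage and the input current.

V_out ≈ 330000 V, I_in ≈ 14400 A

V_out = V_in × N_out/N_in = 11000 × 30/1 = 330000 V.
I_out = P/V_out = 1.58×10^8/330000 = 478.79 A.
I_in = I_out × N_out/N_in = 478.79 × 30/1 = 14400 A.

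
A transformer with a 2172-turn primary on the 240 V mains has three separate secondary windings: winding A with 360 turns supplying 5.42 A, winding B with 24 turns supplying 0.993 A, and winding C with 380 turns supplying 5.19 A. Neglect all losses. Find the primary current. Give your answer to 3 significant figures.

I_p ≈ 1.82 A

V_A = 240 × 360/2172 = 39.779 V; V_B = 240 × 24/2172 = 2.6519 V; V_C = 240 × 380/2172 = 41.989 V.
P_out = V_A I_A + V_B I_B + V_C I_C = 39.779×5.42 + 2.6519×0.993 + 41.989×5.19 = 215.60 + 2.6334 + 217.92 = 436.16 W.
Ideal ⇒ P_in = P_out, so I_p = P_out/V_p = 436.16/240 = 1.82 A.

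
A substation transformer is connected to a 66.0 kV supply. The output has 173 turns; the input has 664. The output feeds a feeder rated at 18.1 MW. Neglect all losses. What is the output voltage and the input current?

V_out ≈ 17200 V, I_in ≈ 274 A

V_out = V_in × N_out/N_in = 66000 × 173/664 = 17196 V.
I_out = P/V_out = 1.81×10^7/17196 = 1052.6 A.
I_in = I_out × N_out/N_in = 1052.6 × 173/664 = 274 A.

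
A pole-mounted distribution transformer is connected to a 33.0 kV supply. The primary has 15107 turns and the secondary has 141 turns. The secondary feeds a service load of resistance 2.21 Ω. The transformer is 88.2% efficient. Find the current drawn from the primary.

I_p ≈ 1.47 A

V_s = 33000 × 141/15107 = 308.00 V.
I_s = V_s/R = 308.00/2.21 = 139.37 A.
P_out = V_s I_s = 308.00 × 139.37 = 42926 W.
P_in = P_out/η = 42926/0.882 = 48669 W.
I_p = P_in/V_p = 48669/33000 = 1.47 A.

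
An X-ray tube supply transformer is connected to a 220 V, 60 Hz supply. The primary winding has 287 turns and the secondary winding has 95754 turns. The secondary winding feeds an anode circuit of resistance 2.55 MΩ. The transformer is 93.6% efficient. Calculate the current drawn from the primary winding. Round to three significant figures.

I_p ≈ 10.3 A

V_s = 220 × 95754/287 = 73400 V.
I_s = V_s/R = 73400/(2.55×10^6) = 0.028784 A.
P_out = V_s I_s = 73400 × 0.028784 = 2112.8 W.
P_in = P_out/η = 2112.8/0.936 = 2257.2 W.
I_p = P_in/V_p = 2257.2/220 = 10.3 A.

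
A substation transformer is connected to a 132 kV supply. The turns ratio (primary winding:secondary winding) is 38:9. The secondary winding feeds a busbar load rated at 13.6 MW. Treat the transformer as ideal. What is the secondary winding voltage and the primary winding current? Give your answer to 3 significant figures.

V_s = V_p × N_s/N_p = 132000 × 9/38 = 31263 V.
I_s = P/V_s = 1.36×10^7/31263 = 435.02 A.
I_p = I_s × N_s/N_p = 435.02 × 9/38 = 103 A.

V_s ≈ 31300 V, I_p ≈ 103 A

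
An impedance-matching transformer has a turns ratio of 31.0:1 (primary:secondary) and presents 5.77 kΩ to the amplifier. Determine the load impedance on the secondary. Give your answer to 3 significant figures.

Z_s ≈ 6.00 Ω

Z_s = Z_p/(N_p/N_s)² = 5770/31.0² = 6.00 Ω.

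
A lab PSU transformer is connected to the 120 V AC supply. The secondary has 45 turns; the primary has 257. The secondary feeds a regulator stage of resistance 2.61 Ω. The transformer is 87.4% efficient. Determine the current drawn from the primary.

V_s = 120 × 45/257 = 21.012 V.
I_s = V_s/R = 21.012/2.61 = 8.0504 A.
P_out = V_s I_s = 21.012 × 8.0504 = 169.15 W.
P_in = P_out/η = 169.15/0.874 = 193.54 W.
I_p = P_in/V_p = 193.54/120 = 1.61 A.

I_p ≈ 1.61 A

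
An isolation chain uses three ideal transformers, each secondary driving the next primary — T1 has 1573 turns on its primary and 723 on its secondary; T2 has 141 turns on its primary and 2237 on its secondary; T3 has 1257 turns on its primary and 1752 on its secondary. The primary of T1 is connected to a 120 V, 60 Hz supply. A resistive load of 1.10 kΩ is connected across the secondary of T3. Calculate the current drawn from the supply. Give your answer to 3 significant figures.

Secondary of T1: V = 120.00 × 723/1573 = 55.156 V.
Secondary of T2: V = 55.156 × 2237/141 = 875.06 V.
Secondary of T3: V = 875.06 × 1752/1257 = 1219.7 V.
I_load = 1219.7/1100 = 1.1088 A, so P_out = 1219.7 × 1.1088 = 1352.3 W.
All ideal ⇒ P_in = P_out, so I_supply = 1352.3/120 = 11.3 A.

I_supply ≈ 11.3 A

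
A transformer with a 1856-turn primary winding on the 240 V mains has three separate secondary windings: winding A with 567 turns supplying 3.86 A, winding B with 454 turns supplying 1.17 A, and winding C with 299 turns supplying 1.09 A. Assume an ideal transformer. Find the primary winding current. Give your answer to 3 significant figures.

I_p ≈ 1.64 A

V_A = 240 × 567/1856 = 73.319 V; V_B = 240 × 454/1856 = 58.707 V; V_C = 240 × 299/1856 = 38.664 V.
P_out = V_A I_A + V_B I_B + V_C I_C = 73.319×3.86 + 58.707×1.17 + 38.664×1.09 = 283.01 + 68.687 + 42.144 = 393.84 W.
Ideal ⇒ P_in = P_out, so I_p = P_out/V_p = 393.84/240 = 1.64 A.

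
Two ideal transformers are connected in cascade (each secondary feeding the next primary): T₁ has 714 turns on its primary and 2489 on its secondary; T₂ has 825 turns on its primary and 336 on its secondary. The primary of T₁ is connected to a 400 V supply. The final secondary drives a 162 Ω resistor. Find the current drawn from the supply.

After T₁: V = 400.00 × 2489/714 = 1394.4 V.
After T₂: V = 1394.4 × 336/825 = 567.90 V.
I_load = 567.90/162 = 3.5056 A, so P_out = 567.90 × 3.5056 = 1990.8 W.
All ideal ⇒ P_in = P_out, so I_supply = 1990.8/400 = 4.98 A.

I_supply ≈ 4.98 A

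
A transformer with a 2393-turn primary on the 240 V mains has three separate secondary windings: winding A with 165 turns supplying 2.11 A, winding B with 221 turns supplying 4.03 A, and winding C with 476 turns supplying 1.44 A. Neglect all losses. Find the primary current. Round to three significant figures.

I_p ≈ 0.804 A

V_A = 240 × 165/2393 = 16.548 V; V_B = 240 × 221/2393 = 22.165 V; V_C = 240 × 476/2393 = 47.739 V.
P_out = V_A I_A + V_B I_B + V_C I_C = 16.548×2.11 + 22.165×4.03 + 47.739×1.44 = 34.917 + 89.324 + 68.745 = 192.98 W.
Ideal ⇒ P_in = P_out, so I_p = P_out/V_p = 192.98/240 = 0.804 A.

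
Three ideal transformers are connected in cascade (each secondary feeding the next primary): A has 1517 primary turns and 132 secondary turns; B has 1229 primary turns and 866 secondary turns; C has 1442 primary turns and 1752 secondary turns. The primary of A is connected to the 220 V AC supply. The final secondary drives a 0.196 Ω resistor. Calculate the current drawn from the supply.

After A: V = 220.00 × 132/1517 = 19.143 V.
After B: V = 19.143 × 866/1229 = 13.489 V.
After C: V = 13.489 × 1752/1442 = 16.389 V.
I_load = 16.389/0.196 = 83.616 A, so P_out = 16.389 × 83.616 = 1370.4 W.
All ideal ⇒ P_in = P_out, so I_supply = 1370.4/220 = 6.23 A.

I_supply ≈ 6.23 A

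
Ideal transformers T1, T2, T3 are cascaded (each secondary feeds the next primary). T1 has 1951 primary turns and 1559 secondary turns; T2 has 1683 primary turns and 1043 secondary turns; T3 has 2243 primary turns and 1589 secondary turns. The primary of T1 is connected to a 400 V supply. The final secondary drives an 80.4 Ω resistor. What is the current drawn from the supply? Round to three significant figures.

After T1: V = 400.00 × 1559/1951 = 319.63 V.
After T2: V = 319.63 × 1043/1683 = 198.08 V.
After T3: V = 198.08 × 1589/2243 = 140.33 V.
I_load = 140.33/80.4 = 1.7454 A, so P_out = 140.33 × 1.7454 = 244.92 W.
All ideal ⇒ P_in = P_out, so I_supply = 244.92/400 = 0.612 A.

I_supply ≈ 0.612 A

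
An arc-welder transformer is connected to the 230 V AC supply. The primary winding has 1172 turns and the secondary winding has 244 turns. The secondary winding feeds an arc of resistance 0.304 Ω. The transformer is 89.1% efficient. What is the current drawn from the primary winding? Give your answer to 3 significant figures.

V_s = 230 × 244/1172 = 47.884 V.
I_s = V_s/R = 47.884/0.304 = 157.51 A.
P_out = V_s I_s = 47.884 × 157.51 = 7542.3 W.
P_in = P_out/η = 7542.3/0.891 = 8465.0 W.
I_p = P_in/V_p = 8465.0/230 = 36.8 A.

I_p ≈ 36.8 A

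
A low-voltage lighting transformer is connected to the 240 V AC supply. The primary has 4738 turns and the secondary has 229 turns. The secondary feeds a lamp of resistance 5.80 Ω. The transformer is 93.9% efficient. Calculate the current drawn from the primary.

I_p ≈ 0.103 A

V_s = 240 × 229/4738 = 11.600 V.
I_s = V_s/R = 11.600/5.80 = 2.0000 A.
P_out = V_s I_s = 11.600 × 2.0000 = 23.199 W.
P_in = P_out/η = 23.199/0.939 = 24.706 W.
I_p = P_in/V_p = 24.706/240 = 0.103 A.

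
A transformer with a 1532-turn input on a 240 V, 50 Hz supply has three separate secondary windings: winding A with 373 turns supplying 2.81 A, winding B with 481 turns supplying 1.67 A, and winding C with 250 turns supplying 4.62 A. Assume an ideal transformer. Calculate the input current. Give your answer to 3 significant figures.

V_A = 240 × 373/1532 = 58.433 V; V_B = 240 × 481/1532 = 75.352 V; V_C = 240 × 250/1532 = 39.164 V.
P_out = V_A I_A + V_B I_B + V_C I_C = 58.433×2.81 + 75.352×1.67 + 39.164×4.62 = 164.20 + 125.84 + 180.94 = 470.98 W.
Ideal ⇒ P_in = P_out, so I_in = P_out/V_in = 470.98/240 = 1.96 A.

I_in ≈ 1.96 A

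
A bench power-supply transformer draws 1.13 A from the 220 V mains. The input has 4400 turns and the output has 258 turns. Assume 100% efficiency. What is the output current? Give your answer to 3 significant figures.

I_out/I_in = N_in/N_out, so I_out = 1.13 × 4400/258 = 19.3 A.

I_out ≈ 19.3 A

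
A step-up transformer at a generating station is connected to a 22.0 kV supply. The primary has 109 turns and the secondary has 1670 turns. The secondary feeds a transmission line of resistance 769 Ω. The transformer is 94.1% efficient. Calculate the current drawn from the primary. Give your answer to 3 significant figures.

V_s = 22000 × 1670/109 = 337060 V.
I_s = V_s/R = 337060/769 = 438.31 A.
P_out = V_s I_s = 337060 × 438.31 = 1.4774×10^8 W.
P_in = P_out/η = 1.4774×10^8/0.941 = 1.5700×10^8 W.
I_p = P_in/V_p = 1.5700×10^8/22000 = 7140 A.

I_p ≈ 7140 A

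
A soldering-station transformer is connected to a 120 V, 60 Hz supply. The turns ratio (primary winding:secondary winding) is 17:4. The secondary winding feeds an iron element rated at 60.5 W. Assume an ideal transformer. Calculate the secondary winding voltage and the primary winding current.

V_s = V_p × N_s/N_p = 120 × 4/17 = 28.235 V.
I_s = P/V_s = 60.5/28.235 = 2.1427 A.
I_p = I_s × N_s/N_p = 2.1427 × 4/17 = 0.504 A.

V_s ≈ 28.2 V, I_p ≈ 0.504 A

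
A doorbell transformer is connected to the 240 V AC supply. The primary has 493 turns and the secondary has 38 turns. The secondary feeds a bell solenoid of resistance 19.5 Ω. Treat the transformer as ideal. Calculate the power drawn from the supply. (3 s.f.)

P ≈ 17.5 W

V_s = V_p × N_s/N_p = 240 × 38/493 = 18.499 V.
I_s = V_s/R = 18.499/19.5 = 0.94867 A.
I_p = I_s × N_s/N_p = 0.94867 × 38/493 = 0.073122 A.
P = V_p I_p = 240 × 0.073122 = 17.5 W.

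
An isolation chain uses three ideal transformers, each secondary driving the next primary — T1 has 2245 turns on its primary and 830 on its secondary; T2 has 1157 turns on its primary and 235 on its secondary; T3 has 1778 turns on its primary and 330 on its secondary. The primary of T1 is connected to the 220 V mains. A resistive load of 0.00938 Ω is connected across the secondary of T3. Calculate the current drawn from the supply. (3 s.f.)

After T1: V = 220.00 × 830/2245 = 81.336 V.
After T2: V = 81.336 × 235/1157 = 16.520 V.
After T3: V = 16.520 × 330/1778 = 3.0662 V.
I_load = 3.0662/0.00938 = 326.89 A, so P_out = 3.0662 × 326.89 = 1002.3 W.
All ideal ⇒ P_in = P_out, so I_supply = 1002.3/220 = 4.56 A.

I_supply ≈ 4.56 A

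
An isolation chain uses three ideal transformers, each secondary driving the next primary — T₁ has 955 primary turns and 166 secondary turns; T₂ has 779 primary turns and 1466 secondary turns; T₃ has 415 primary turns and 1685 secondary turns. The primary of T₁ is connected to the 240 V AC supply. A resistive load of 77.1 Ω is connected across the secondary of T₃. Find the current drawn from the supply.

After T₁: V = 240.00 × 166/955 = 41.717 V.
After T₂: V = 41.717 × 1466/779 = 78.508 V.
After T₃: V = 78.508 × 1685/415 = 318.76 V.
I_load = 318.76/77.1 = 4.1344 A, so P_out = 318.76 × 4.1344 = 1317.9 W.
All ideal ⇒ P_in = P_out, so I_supply = 1317.9/240 = 5.49 A.

I_supply ≈ 5.49 A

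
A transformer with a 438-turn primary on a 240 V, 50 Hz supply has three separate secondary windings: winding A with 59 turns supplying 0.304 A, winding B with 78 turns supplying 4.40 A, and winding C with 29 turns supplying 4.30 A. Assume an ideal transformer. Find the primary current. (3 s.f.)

V_A = 240 × 59/438 = 32.329 V; V_B = 240 × 78/438 = 42.740 V; V_C = 240 × 29/438 = 15.890 V.
P_out = V_A I_A + V_B I_B + V_C I_C = 32.329×0.304 + 42.740×4.40 + 15.890×4.30 = 9.8279 + 188.05 + 68.329 = 266.21 W.
Ideal ⇒ P_in = P_out, so I_p = P_out/V_p = 266.21/240 = 1.11 A.

I_p ≈ 1.11 A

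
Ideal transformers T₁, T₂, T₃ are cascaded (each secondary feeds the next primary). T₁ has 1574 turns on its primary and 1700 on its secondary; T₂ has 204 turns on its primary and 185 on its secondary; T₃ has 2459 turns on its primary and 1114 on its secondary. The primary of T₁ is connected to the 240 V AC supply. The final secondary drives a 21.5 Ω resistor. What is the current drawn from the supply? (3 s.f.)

I_supply ≈ 2.20 A

After T₁: V = 240.00 × 1700/1574 = 259.21 V.
After T₂: V = 259.21 × 185/204 = 235.07 V.
After T₃: V = 235.07 × 1114/2459 = 106.49 V.
I_load = 106.49/21.5 = 4.9532 A, so P_out = 106.49 × 4.9532 = 527.48 W.
All ideal ⇒ P_in = P_out, so I_supply = 527.48/240 = 2.20 A.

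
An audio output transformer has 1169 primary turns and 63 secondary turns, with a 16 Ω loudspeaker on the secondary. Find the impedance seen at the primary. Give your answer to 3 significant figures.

Z_p ≈ 5510 Ω

Z_p = (N_p/N_s)² × Z_s = (1169/63)² × 16 = 5510 Ω.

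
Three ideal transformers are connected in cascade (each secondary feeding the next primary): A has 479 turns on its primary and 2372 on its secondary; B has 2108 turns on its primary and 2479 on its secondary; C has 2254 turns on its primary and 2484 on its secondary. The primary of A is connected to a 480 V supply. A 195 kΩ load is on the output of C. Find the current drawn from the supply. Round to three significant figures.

I_supply ≈ 0.101 A

After A: V = 480.00 × 2372/479 = 2377.0 V.
After B: V = 2377.0 × 2479/2108 = 2795.3 V.
After C: V = 2795.3 × 2484/2254 = 3080.5 V.
I_load = 3080.5/195000 = 0.015798 A, so P_out = 3080.5 × 0.015798 = 48.665 W.
All ideal ⇒ P_in = P_out, so I_supply = 48.665/480 = 0.101 A.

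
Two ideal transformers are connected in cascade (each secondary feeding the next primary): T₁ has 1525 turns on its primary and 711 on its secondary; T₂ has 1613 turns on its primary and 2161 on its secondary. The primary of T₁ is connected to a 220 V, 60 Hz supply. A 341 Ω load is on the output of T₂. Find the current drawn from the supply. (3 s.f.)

I_supply ≈ 0.252 A

Secondary of T₁: V = 220.00 × 711/1525 = 102.57 V.
Secondary of T₂: V = 102.57 × 2161/1613 = 137.42 V.
I_load = 137.42/341 = 0.40298 A, so P_out = 137.42 × 0.40298 = 55.377 W.
All ideal ⇒ P_in = P_out, so I_supply = 55.377/220 = 0.252 A.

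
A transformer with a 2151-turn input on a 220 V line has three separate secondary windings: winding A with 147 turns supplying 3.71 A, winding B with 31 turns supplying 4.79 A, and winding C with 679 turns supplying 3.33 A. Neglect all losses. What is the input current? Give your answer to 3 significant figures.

I_in ≈ 1.37 A

V_A = 220 × 147/2151 = 15.035 V; V_B = 220 × 31/2151 = 3.1706 V; V_C = 220 × 679/2151 = 69.447 V.
P_out = V_A I_A + V_B I_B + V_C I_C = 15.035×3.71 + 3.1706×4.79 + 69.447×3.33 = 55.779 + 15.187 + 231.26 = 302.22 W.
Ideal ⇒ P_in = P_out, so I_in = P_out/V_in = 302.22/220 = 1.37 A.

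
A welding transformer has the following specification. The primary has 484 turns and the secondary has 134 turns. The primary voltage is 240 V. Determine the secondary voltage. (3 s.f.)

V_s/V_p = N_s/N_p, so V_s = 240 × 134/484 = 66.4 V.

V_s ≈ 66.4 V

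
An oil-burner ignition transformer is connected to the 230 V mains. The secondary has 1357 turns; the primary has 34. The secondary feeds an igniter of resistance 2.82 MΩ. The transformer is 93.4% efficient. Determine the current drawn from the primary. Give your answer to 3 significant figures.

I_p ≈ 0.139 A

V_s = 230 × 1357/34 = 9179.7 V.
I_s = V_s/R = 9179.7/(2.82×10^6) = 0.0032552 A.
P_out = V_s I_s = 9179.7 × 0.0032552 = 29.882 W.
P_in = P_out/η = 29.882/0.934 = 31.993 W.
I_p = P_in/V_p = 31.993/230 = 0.139 A.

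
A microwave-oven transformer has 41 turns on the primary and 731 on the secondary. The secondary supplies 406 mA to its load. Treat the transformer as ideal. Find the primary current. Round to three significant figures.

For an ideal transformer I_p/I_s = N_s/N_p, so I_p = 0.406 × 731/41 = 7.24 A.

I_p ≈ 7.24 A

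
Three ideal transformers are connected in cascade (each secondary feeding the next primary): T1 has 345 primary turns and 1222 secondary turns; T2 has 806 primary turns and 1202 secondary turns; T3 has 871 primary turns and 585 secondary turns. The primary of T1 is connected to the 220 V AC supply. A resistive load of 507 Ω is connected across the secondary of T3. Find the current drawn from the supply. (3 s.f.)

Secondary of T1: V = 220.00 × 1222/345 = 779.25 V.
Secondary of T2: V = 779.25 × 1202/806 = 1162.1 V.
Secondary of T3: V = 1162.1 × 585/871 = 780.52 V.
I_load = 780.52/507 = 1.5395 A, so P_out = 780.52 × 1.5395 = 1201.6 W.
All ideal ⇒ P_in = P_out, so I_supply = 1201.6/220 = 5.46 A.

I_supply ≈ 5.46 A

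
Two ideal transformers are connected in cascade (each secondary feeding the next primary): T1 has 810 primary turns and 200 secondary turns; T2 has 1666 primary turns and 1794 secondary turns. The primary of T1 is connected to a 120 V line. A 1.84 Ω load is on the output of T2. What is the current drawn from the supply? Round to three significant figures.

I_supply ≈ 4.61 A

After T1: V = 120.00 × 200/810 = 29.630 V.
After T2: V = 29.630 × 1794/1666 = 31.906 V.
I_load = 31.906/1.84 = 17.340 A, so P_out = 31.906 × 17.340 = 553.26 W.
All ideal ⇒ P_in = P_out, so I_supply = 553.26/120 = 4.61 A.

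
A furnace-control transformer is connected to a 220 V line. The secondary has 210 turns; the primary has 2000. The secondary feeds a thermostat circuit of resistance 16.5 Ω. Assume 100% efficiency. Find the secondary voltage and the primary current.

V_s = V_p × N_s/N_p = 220 × 210/2000 = 23.100 V.
I_s = V_s/R = 23.100/16.5 = 1.4000 A.
I_p = I_s × N_s/N_p = 1.4000 × 210/2000 = 0.147 A.

V_s ≈ 23.1 V, I_p ≈ 0.147 A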